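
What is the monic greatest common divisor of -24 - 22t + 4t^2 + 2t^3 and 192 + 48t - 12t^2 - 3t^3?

4 + t

By polynomial division,
  2t^3 + 4t^2 - 22t - 24 = (-2/3)(-3t^3 - 12t^2 + 48t + 192) + (-4t^2 + 10t + 104)
  -3t^3 - 12t^2 + 48t + 192 = ((3/4)t + 39/8)(-4t^2 + 10t + 104) + (-(315/4)t - 315)
  -4t^2 + 10t + 104 = ((16/315)t - 104/315)(-(315/4)t - 315) + (0)
Last nonzero remainder: -(315/4)t - 315. Dividing through by -315/4 gives the monic gcd t + 4.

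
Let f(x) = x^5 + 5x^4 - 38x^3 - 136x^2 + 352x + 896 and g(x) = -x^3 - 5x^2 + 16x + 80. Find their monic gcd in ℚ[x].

By polynomial division,
  x^5 + 5x^4 - 38x^3 - 136x^2 + 352x + 896 = (-x^2 + 22)(-x^3 - 5x^2 + 16x + 80) + (54x^2 - 864)
  -x^3 - 5x^2 + 16x + 80 = (-(1/54)x - 5/54)(54x^2 - 864) + (0)
Last nonzero remainder: 54x^2 - 864. Dividing through by 54 gives the monic gcd x^2 - 16.

x^2 - 16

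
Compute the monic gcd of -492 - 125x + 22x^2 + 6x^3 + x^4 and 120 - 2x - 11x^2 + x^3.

Apply the Euclidean algorithm:
  x^4 + 6x^3 + 22x^2 - 125x - 492 = (x + 17)(x^3 - 11x^2 - 2x + 120) + (211x^2 - 211x - 2532)
  x^3 - 11x^2 - 2x + 120 = ((1/211)x - 10/211)(211x^2 - 211x - 2532) + (0)
Last nonzero remainder: 211x^2 - 211x - 2532. Dividing through by 211 gives the monic gcd x^2 - x - 12.

-12 - x + x^2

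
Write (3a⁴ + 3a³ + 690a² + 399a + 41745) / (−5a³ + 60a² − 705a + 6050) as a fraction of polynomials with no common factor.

(−3a² − 9a − 345)/(5a − 50)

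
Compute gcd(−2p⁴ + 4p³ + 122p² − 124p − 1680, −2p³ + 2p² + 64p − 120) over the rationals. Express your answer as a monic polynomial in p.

p² + p − 30

Apply the Euclidean algorithm:
  −2p⁴ + 4p³ + 122p² − 124p − 1680 = (p − 1)(−2p³ + 2p² + 64p − 120) + (60p² + 60p − 1800)
  −2p³ + 2p² + 64p − 120 = (−(1/30)p + 1/15)(60p² + 60p − 1800) + (0)
Last nonzero remainder: 60p² + 60p − 1800. Dividing through by 60 gives the monic gcd p² + p − 30.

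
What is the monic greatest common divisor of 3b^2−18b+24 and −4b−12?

1

Apply the Euclidean algorithm:
  3b^2−18b+24 = (−(3/4)b+27/4)(−4b−12) + (105)
  −4b−12 = (−(4/105)b−4/35)(105) + (0)
The last nonzero remainder is the constant 105, so the polynomials are coprime and gcd = 1.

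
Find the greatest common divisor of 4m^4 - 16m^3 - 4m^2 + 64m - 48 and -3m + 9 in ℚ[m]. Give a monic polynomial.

By polynomial division,
  4m^4 - 16m^3 - 4m^2 + 64m - 48 = (-(4/3)m^3 + (4/3)m^2 + (16/3)m - 16/3)(-3m + 9) + (0)
Last nonzero remainder: -3m + 9. Dividing through by -3 gives the monic gcd m - 3.

m - 3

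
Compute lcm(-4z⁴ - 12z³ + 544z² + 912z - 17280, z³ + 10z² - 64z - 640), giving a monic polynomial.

z⁵ - 5z⁴ - 160z³ + 860z² + 6144z - 34560

Apply the Euclidean algorithm:
  -4z⁴ - 12z³ + 544z² + 912z - 17280 = (-4z + 28)(z³ + 10z² - 64z - 640) + (8z² + 144z + 640)
  z³ + 10z² - 64z - 640 = ((1/8)z - 1)(8z² + 144z + 640) + (0)
Last nonzero remainder: 8z² + 144z + 640. Dividing through by 8 gives the monic gcd z² + 18z + 80.
Then lcm(f, g) = f·g / gcd(f, g); expanding and making the result monic gives the answer.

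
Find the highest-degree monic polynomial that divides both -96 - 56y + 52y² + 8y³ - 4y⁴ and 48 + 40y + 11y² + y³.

Apply the Euclidean algorithm:
  -4y⁴ + 8y³ + 52y² - 56y - 96 = (-4y + 52)(y³ + 11y² + 40y + 48) + (-360y² - 1944y - 2592)
  y³ + 11y² + 40y + 48 = (-(1/360)y - 7/450)(-360y² - 1944y - 2592) + ((64/25)y + 192/25)
  -360y² - 1944y - 2592 = (-(1125/8)y - 675/2)((64/25)y + 192/25) + (0)
Last nonzero remainder: (64/25)y + 192/25. Dividing through by 64/25 gives the monic gcd y + 3.

3 + y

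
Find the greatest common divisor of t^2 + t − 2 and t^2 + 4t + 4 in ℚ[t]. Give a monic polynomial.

t + 2

Euclidean algorithm in ℚ[t]:
  t^2 + t − 2 = (t^2 + 4t + 4) + (−3t − 6)
  t^2 + 4t + 4 = (−(1/3)t − 2/3)(−3t − 6) + (0)
Last nonzero remainder: −3t − 6. Dividing through by −3 gives the monic gcd t + 2.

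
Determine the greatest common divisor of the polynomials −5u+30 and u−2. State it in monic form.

1

Repeated division with remainder:
  −5u+30 = (−5)(u−2) + (20)
  u−2 = ((1/20)u−1/10)(20) + (0)
The last nonzero remainder is the constant 20, so the polynomials are coprime and gcd = 1.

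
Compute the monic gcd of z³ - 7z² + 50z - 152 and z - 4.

z - 4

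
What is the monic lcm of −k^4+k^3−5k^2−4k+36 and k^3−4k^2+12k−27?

k^5−4k^4+8k^3−11k^2−48k+108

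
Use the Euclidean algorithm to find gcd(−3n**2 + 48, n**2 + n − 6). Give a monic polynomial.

By polynomial division,
  −3n**2 + 48 = (−3)(n**2 + n − 6) + (3n + 30)
  n**2 + n − 6 = ((1/3)n − 3)(3n + 30) + (84)
  3n + 30 = ((1/28)n + 5/14)(84) + (0)
The last nonzero remainder is the constant 84, so the polynomials are coprime and gcd = 1.

1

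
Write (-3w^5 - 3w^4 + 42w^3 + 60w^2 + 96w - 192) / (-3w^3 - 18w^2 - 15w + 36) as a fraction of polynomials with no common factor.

(w^3 - 2w^2 - 4w - 16)/(w + 3)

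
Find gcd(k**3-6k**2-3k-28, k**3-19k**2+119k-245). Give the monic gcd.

k-7

Repeated division with remainder:
  k**3-6k**2-3k-28 = (k**3-19k**2+119k-245) + (13k**2-122k+217)
  k**3-19k**2+119k-245 = ((1/13)k-125/169)(13k**2-122k+217) + ((2040/169)k-14280/169)
  13k**2-122k+217 = ((2197/2040)k-5239/2040)((2040/169)k-14280/169) + (0)
Last nonzero remainder: (2040/169)k-14280/169. Dividing through by 2040/169 gives the monic gcd k-7.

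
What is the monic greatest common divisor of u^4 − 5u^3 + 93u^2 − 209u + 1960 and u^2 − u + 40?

u^2 − u + 40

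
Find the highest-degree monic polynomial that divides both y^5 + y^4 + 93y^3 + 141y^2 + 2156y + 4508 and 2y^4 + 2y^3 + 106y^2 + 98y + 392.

Euclidean algorithm in ℚ[y]:
  y^5 + y^4 + 93y^3 + 141y^2 + 2156y + 4508 = ((1/2)y)(2y^4 + 2y^3 + 106y^2 + 98y + 392) + (40y^3 + 92y^2 + 1960y + 4508)
  2y^4 + 2y^3 + 106y^2 + 98y + 392 = ((1/20)y − 13/200)(40y^3 + 92y^2 + 1960y + 4508) + ((699/50)y^2 + 34251/50)
  40y^3 + 92y^2 + 1960y + 4508 = ((2000/699)y + 4600/699)((699/50)y^2 + 34251/50) + (0)
Last nonzero remainder: (699/50)y^2 + 34251/50. Dividing through by 699/50 gives the monic gcd y^2 + 49.

y^2 + 49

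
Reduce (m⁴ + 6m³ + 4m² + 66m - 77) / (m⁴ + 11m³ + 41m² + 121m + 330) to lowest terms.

(m² + 6m - 7)/(m² + 11m + 30)

By polynomial division,
  m⁴ + 6m³ + 4m² + 66m - 77 = (m⁴ + 11m³ + 41m² + 121m + 330) + (-5m³ - 37m² - 55m - 407)
  m⁴ + 11m³ + 41m² + 121m + 330 = (-(1/5)m - 18/25)(-5m³ - 37m² - 55m - 407) + ((84/25)m² + 924/25)
  -5m³ - 37m² - 55m - 407 = (-(125/84)m - 925/84)((84/25)m² + 924/25) + (0)
Last nonzero remainder: (84/25)m² + 924/25. Dividing through by 84/25 gives the monic gcd m² + 11.
Cancel m² + 11 from numerator and denominator to get the reduced form.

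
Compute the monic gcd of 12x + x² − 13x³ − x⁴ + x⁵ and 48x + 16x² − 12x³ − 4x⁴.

By polynomial division,
  x⁵ − x⁴ − 13x³ + x² + 12x = (−(1/4)x + 1)(−4x⁴ − 12x³ + 16x² + 48x) + (3x³ − 3x² − 36x)
  −4x⁴ − 12x³ + 16x² + 48x = (−(4/3)x − 16/3)(3x³ − 3x² − 36x) + (−48x² − 144x)
  3x³ − 3x² − 36x = (−(1/16)x + 1/4)(−48x² − 144x) + (0)
Last nonzero remainder: −48x² − 144x. Dividing through by −48 gives the monic gcd x² + 3x.

3x + x²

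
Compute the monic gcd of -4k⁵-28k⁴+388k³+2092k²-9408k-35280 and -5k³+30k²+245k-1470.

By polynomial division,
  -4k⁵-28k⁴+388k³+2092k²-9408k-35280 = ((4/5)k²+(52/5)k+24)(-5k³+30k²+245k-1470) + (0)
Last nonzero remainder: -5k³+30k²+245k-1470. Dividing through by -5 gives the monic gcd k³-6k²-49k+294.

k³-6k²-49k+294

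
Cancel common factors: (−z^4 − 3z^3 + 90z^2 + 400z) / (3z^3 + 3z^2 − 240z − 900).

(−z^2 − 8z)/(3z + 18)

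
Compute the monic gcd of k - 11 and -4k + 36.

1

Apply the Euclidean algorithm:
  k - 11 = (-1/4)(-4k + 36) + (-2)
  -4k + 36 = (2k - 18)(-2) + (0)
The last nonzero remainder is the constant -2, so the polynomials are coprime and gcd = 1.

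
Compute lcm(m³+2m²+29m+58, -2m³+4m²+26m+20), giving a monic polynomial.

Euclidean algorithm in ℚ[m]:
  m³+2m²+29m+58 = (-1/2)(-2m³+4m²+26m+20) + (4m²+42m+68)
  -2m³+4m²+26m+20 = (-(1/2)m+25/4)(4m²+42m+68) + (-(405/2)m-405)
  4m²+42m+68 = (-(8/405)m-68/405)(-(405/2)m-405) + (0)
Last nonzero remainder: -(405/2)m-405. Dividing through by -405/2 gives the monic gcd m+2.
Then lcm(f, g) = f·g / gcd(f, g); expanding and making the result monic gives the answer.

m⁵-2m⁴+16m³-68m²-377m-290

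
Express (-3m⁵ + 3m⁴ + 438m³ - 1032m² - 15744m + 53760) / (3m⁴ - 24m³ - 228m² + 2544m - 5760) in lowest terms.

Repeated division with remainder:
  -3m⁵ + 3m⁴ + 438m³ - 1032m² - 15744m + 53760 = (-m - 7)(3m⁴ - 24m³ - 228m² + 2544m - 5760) + (42m³ - 84m² - 3696m + 13440)
  3m⁴ - 24m³ - 228m² + 2544m - 5760 = ((1/14)m - 3/7)(42m³ - 84m² - 3696m + 13440) + (0)
Last nonzero remainder: 42m³ - 84m² - 3696m + 13440. Dividing through by 42 gives the monic gcd m³ - 2m² - 88m + 320.
Cancel m³ - 2m² - 88m + 320 from numerator and denominator to get the reduced form.

(-m² - m + 56)/(m - 6)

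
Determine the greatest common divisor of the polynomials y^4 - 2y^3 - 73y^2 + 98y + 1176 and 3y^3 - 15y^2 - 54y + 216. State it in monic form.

y^2 - 2y - 24

Repeated division with remainder:
  y^4 - 2y^3 - 73y^2 + 98y + 1176 = ((1/3)y + 1)(3y^3 - 15y^2 - 54y + 216) + (-40y^2 + 80y + 960)
  3y^3 - 15y^2 - 54y + 216 = (-(3/40)y + 9/40)(-40y^2 + 80y + 960) + (0)
Last nonzero remainder: -40y^2 + 80y + 960. Dividing through by -40 gives the monic gcd y^2 - 2y - 24.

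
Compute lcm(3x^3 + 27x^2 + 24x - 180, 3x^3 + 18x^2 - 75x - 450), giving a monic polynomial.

x^4 + 4x^3 - 37x^2 - 100x + 300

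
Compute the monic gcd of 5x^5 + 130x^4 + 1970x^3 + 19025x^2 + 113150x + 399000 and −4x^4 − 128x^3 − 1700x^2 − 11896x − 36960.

Apply the Euclidean algorithm:
  5x^5 + 130x^4 + 1970x^3 + 19025x^2 + 113150x + 399000 = (−(5/4)x + 15/2)(−4x^4 − 128x^3 − 1700x^2 − 11896x − 36960) + (805x^3 + 16905x^2 + 156170x + 676200)
  −4x^4 − 128x^3 − 1700x^2 − 11896x − 36960 = (−(4/805)x − 44/805)(805x^3 + 16905x^2 + 156170x + 676200) + (0)
Last nonzero remainder: 805x^3 + 16905x^2 + 156170x + 676200. Dividing through by 805 gives the monic gcd x^3 + 21x^2 + 194x + 840.

x^3 + 21x^2 + 194x + 840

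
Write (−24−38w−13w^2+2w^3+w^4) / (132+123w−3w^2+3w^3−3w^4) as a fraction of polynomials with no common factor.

Repeated division with remainder:
  w^4+2w^3−13w^2−38w−24 = (−1/3)(−3w^4+3w^3−3w^2+123w+132) + (3w^3−14w^2+3w+20)
  −3w^4+3w^3−3w^2+123w+132 = (−w−11/3)(3w^3−14w^2+3w+20) + (−(154/3)w^2+154w+616/3)
  3w^3−14w^2+3w+20 = (−(9/154)w+15/154)(−(154/3)w^2+154w+616/3) + (0)
Last nonzero remainder: −(154/3)w^2+154w+616/3. Dividing through by −154/3 gives the monic gcd w^2−3w−4.
Cancel w^2−3w−4 from numerator and denominator to get the reduced form.

(−6−5w−w^2)/(33+6w+3w^2)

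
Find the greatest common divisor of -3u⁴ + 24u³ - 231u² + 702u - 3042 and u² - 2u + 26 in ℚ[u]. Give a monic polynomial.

u² - 2u + 26

Euclidean algorithm in ℚ[u]:
  -3u⁴ + 24u³ - 231u² + 702u - 3042 = (-3u² + 18u - 117)(u² - 2u + 26) + (0)
The last nonzero remainder u² - 2u + 26 is already monic.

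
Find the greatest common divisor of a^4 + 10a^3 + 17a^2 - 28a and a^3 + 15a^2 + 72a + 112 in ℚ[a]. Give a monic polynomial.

a^2 + 11a + 28

By polynomial division,
  a^4 + 10a^3 + 17a^2 - 28a = (a - 5)(a^3 + 15a^2 + 72a + 112) + (20a^2 + 220a + 560)
  a^3 + 15a^2 + 72a + 112 = ((1/20)a + 1/5)(20a^2 + 220a + 560) + (0)
Last nonzero remainder: 20a^2 + 220a + 560. Dividing through by 20 gives the monic gcd a^2 + 11a + 28.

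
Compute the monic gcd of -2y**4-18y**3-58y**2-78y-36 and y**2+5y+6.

y**2+5y+6

By polynomial division,
  -2y**4-18y**3-58y**2-78y-36 = (-2y**2-8y-6)(y**2+5y+6) + (0)
The last nonzero remainder y**2+5y+6 is already monic.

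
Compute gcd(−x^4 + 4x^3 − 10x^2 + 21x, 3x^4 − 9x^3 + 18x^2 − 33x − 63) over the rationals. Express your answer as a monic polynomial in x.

Euclidean algorithm in ℚ[x]:
  −x^4 + 4x^3 − 10x^2 + 21x = (−1/3)(3x^4 − 9x^3 + 18x^2 − 33x − 63) + (x^3 − 4x^2 + 10x − 21)
  3x^4 − 9x^3 + 18x^2 − 33x − 63 = (3x + 3)(x^3 − 4x^2 + 10x − 21) + (0)
The last nonzero remainder x^3 − 4x^2 + 10x − 21 is already monic.

x^3 − 4x^2 + 10x − 21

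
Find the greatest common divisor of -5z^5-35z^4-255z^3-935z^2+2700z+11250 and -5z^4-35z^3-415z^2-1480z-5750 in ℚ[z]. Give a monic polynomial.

z^2+2z+50

By polynomial division,
  -5z^5-35z^4-255z^3-935z^2+2700z+11250 = (z)(-5z^4-35z^3-415z^2-1480z-5750) + (160z^3+545z^2+8450z+11250)
  -5z^4-35z^3-415z^2-1480z-5750 = (-(1/32)z-115/1024)(160z^3+545z^2+8450z+11250) + (-(91885/1024)z^2-(91885/512)z-2297125/512)
  160z^3+545z^2+8450z+11250 = (-(32768/18377)z-46080/18377)(-(91885/1024)z^2-(91885/512)z-2297125/512) + (0)
Last nonzero remainder: -(91885/1024)z^2-(91885/512)z-2297125/512. Dividing through by -91885/1024 gives the monic gcd z^2+2z+50.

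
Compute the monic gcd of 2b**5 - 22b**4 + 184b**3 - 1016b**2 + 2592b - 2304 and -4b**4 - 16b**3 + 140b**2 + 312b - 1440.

Euclidean algorithm in ℚ[b]:
  2b**5 - 22b**4 + 184b**3 - 1016b**2 + 2592b - 2304 = (-(1/2)b + 15/2)(-4b**4 - 16b**3 + 140b**2 + 312b - 1440) + (374b**3 - 1910b**2 - 468b + 8496)
  -4b**4 - 16b**3 + 140b**2 + 312b - 1440 = (-(2/187)b - 3406/34969)(374b**3 - 1910b**2 - 468b + 8496) + (-(1784832/34969)b**2 + (12493824/34969)b - 21417984/34969)
  374b**3 - 1910b**2 - 468b + 8496 = (-(6539203/892416)b - 2063171/148736)(-(1784832/34969)b**2 + (12493824/34969)b - 21417984/34969) + (0)
Last nonzero remainder: -(1784832/34969)b**2 + (12493824/34969)b - 21417984/34969. Dividing through by -1784832/34969 gives the monic gcd b**2 - 7b + 12.

b**2 - 7b + 12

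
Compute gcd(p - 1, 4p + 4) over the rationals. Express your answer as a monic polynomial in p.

1

Euclidean algorithm in ℚ[p]:
  p - 1 = (1/4)(4p + 4) + (-2)
  4p + 4 = (-2p - 2)(-2) + (0)
The last nonzero remainder is the constant -2, so the polynomials are coprime and gcd = 1.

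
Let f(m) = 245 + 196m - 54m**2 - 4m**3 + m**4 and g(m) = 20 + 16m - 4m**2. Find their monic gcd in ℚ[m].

Apply the Euclidean algorithm:
  m**4 - 4m**3 - 54m**2 + 196m + 245 = (-(1/4)m**2 + 49/4)(-4m**2 + 16m + 20) + (0)
Last nonzero remainder: -4m**2 + 16m + 20. Dividing through by -4 gives the monic gcd m**2 - 4m - 5.

-5 - 4m + m**2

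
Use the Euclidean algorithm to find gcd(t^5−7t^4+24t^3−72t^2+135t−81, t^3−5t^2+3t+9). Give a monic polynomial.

Euclidean algorithm in ℚ[t]:
  t^5−7t^4+24t^3−72t^2+135t−81 = (t^2−2t+11)(t^3−5t^2+3t+9) + (−20t^2+120t−180)
  t^3−5t^2+3t+9 = (−(1/20)t−1/20)(−20t^2+120t−180) + (0)
Last nonzero remainder: −20t^2+120t−180. Dividing through by −20 gives the monic gcd t^2−6t+9.

t^2−6t+9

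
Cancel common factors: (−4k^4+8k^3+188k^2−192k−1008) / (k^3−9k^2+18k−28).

By polynomial division,
  −4k^4+8k^3+188k^2−192k−1008 = (−4k−28)(k^3−9k^2+18k−28) + (8k^2+200k−1792)
  k^3−9k^2+18k−28 = ((1/8)k−17/4)(8k^2+200k−1792) + (1092k−7644)
  8k^2+200k−1792 = ((2/273)k+64/273)(1092k−7644) + (0)
Last nonzero remainder: 1092k−7644. Dividing through by 1092 gives the monic gcd k−7.
Cancel k−7 from numerator and denominator to get the reduced form.

(−4k^3−20k^2+48k+144)/(k^2−2k+4)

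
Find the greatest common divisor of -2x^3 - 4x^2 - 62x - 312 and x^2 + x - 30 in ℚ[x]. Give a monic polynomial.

Repeated division with remainder:
  -2x^3 - 4x^2 - 62x - 312 = (-2x - 2)(x^2 + x - 30) + (-120x - 372)
  x^2 + x - 30 = (-(1/120)x + 7/400)(-120x - 372) + (-2349/100)
  -120x - 372 = ((4000/783)x + 12400/783)(-2349/100) + (0)
The last nonzero remainder is the constant -2349/100, so the polynomials are coprime and gcd = 1.

1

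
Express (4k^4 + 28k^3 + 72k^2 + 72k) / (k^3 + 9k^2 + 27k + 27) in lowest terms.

By polynomial division,
  4k^4 + 28k^3 + 72k^2 + 72k = (4k - 8)(k^3 + 9k^2 + 27k + 27) + (36k^2 + 180k + 216)
  k^3 + 9k^2 + 27k + 27 = ((1/36)k + 1/9)(36k^2 + 180k + 216) + (k + 3)
  36k^2 + 180k + 216 = (36k + 72)(k + 3) + (0)
The last nonzero remainder k + 3 is already monic.
Cancel k + 3 from numerator and denominator to get the reduced form.

(4k^3 + 16k^2 + 24k)/(k^2 + 6k + 9)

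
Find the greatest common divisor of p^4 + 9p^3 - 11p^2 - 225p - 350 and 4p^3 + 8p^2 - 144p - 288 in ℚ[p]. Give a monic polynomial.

p + 2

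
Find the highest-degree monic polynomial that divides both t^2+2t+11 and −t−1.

1

Repeated division with remainder:
  t^2+2t+11 = (−t−1)(−t−1) + (10)
  −t−1 = (−(1/10)t−1/10)(10) + (0)
The last nonzero remainder is the constant 10, so the polynomials are coprime and gcd = 1.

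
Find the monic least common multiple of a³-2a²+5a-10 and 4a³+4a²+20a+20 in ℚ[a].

Euclidean algorithm in ℚ[a]:
  a³-2a²+5a-10 = (1/4)(4a³+4a²+20a+20) + (-3a²-15)
  4a³+4a²+20a+20 = (-(4/3)a-4/3)(-3a²-15) + (0)
Last nonzero remainder: -3a²-15. Dividing through by -3 gives the monic gcd a²+5.
Then lcm(f, g) = f·g / gcd(f, g); expanding and making the result monic gives the answer.

a⁴-a³+3a²-5a-10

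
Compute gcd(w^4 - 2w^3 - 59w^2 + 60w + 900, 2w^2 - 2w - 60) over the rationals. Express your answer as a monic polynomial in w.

w^2 - w - 30

Apply the Euclidean algorithm:
  w^4 - 2w^3 - 59w^2 + 60w + 900 = ((1/2)w^2 - (1/2)w - 15)(2w^2 - 2w - 60) + (0)
Last nonzero remainder: 2w^2 - 2w - 60. Dividing through by 2 gives the monic gcd w^2 - w - 30.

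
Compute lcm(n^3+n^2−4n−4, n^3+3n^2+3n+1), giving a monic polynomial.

Apply the Euclidean algorithm:
  n^3+n^2−4n−4 = (n^3+3n^2+3n+1) + (−2n^2−7n−5)
  n^3+3n^2+3n+1 = (−(1/2)n+1/4)(−2n^2−7n−5) + ((9/4)n+9/4)
  −2n^2−7n−5 = (−(8/9)n−20/9)((9/4)n+9/4) + (0)
Last nonzero remainder: (9/4)n+9/4. Dividing through by 9/4 gives the monic gcd n+1.
Then lcm(f, g) = f·g / gcd(f, g); expanding and making the result monic gives the answer.

n^5+3n^4−n^3−11n^2−12n−4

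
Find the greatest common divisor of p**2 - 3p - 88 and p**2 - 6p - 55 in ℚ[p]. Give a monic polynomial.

p - 11

Repeated division with remainder:
  p**2 - 3p - 88 = (p**2 - 6p - 55) + (3p - 33)
  p**2 - 6p - 55 = ((1/3)p + 5/3)(3p - 33) + (0)
Last nonzero remainder: 3p - 33. Dividing through by 3 gives the monic gcd p - 11.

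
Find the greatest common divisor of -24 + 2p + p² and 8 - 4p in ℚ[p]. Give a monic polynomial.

By polynomial division,
  p² + 2p - 24 = (-(1/4)p - 1)(-4p + 8) + (-16)
  -4p + 8 = ((1/4)p - 1/2)(-16) + (0)
The last nonzero remainder is the constant -16, so the polynomials are coprime and gcd = 1.

1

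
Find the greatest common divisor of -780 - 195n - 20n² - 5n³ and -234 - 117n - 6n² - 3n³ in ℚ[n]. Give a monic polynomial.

39 + n²

Repeated division with remainder:
  -5n³ - 20n² - 195n - 780 = (5/3)(-3n³ - 6n² - 117n - 234) + (-10n² - 390)
  -3n³ - 6n² - 117n - 234 = ((3/10)n + 3/5)(-10n² - 390) + (0)
Last nonzero remainder: -10n² - 390. Dividing through by -10 gives the monic gcd n² + 39.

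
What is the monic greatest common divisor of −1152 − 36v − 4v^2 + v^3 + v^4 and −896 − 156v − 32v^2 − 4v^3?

32 + v + v^2

Euclidean algorithm in ℚ[v]:
  v^4 + v^3 − 4v^2 − 36v − 1152 = (−(1/4)v + 7/4)(−4v^3 − 32v^2 − 156v − 896) + (13v^2 + 13v + 416)
  −4v^3 − 32v^2 − 156v − 896 = (−(4/13)v − 28/13)(13v^2 + 13v + 416) + (0)
Last nonzero remainder: 13v^2 + 13v + 416. Dividing through by 13 gives the monic gcd v^2 + v + 32.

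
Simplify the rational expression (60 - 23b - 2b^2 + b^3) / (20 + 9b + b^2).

Euclidean algorithm in ℚ[b]:
  b^3 - 2b^2 - 23b + 60 = (b - 11)(b^2 + 9b + 20) + (56b + 280)
  b^2 + 9b + 20 = ((1/56)b + 1/14)(56b + 280) + (0)
Last nonzero remainder: 56b + 280. Dividing through by 56 gives the monic gcd b + 5.
Cancel b + 5 from numerator and denominator to get the reduced form.

(12 - 7b + b^2)/(4 + b)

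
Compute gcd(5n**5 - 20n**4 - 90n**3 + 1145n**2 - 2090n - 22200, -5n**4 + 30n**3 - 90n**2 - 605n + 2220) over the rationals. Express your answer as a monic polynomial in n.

Repeated division with remainder:
  5n**5 - 20n**4 - 90n**3 + 1145n**2 - 2090n - 22200 = (-n - 2)(-5n**4 + 30n**3 - 90n**2 - 605n + 2220) + (-120n**3 + 360n**2 - 1080n - 17760)
  -5n**4 + 30n**3 - 90n**2 - 605n + 2220 = ((1/24)n - 1/8)(-120n**3 + 360n**2 - 1080n - 17760) + (0)
Last nonzero remainder: -120n**3 + 360n**2 - 1080n - 17760. Dividing through by -120 gives the monic gcd n**3 - 3n**2 + 9n + 148.

n**3 - 3n**2 + 9n + 148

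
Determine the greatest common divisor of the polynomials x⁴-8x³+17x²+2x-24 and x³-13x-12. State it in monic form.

Apply the Euclidean algorithm:
  x⁴-8x³+17x²+2x-24 = (x-8)(x³-13x-12) + (30x²-90x-120)
  x³-13x-12 = ((1/30)x+1/10)(30x²-90x-120) + (0)
Last nonzero remainder: 30x²-90x-120. Dividing through by 30 gives the monic gcd x²-3x-4.

x²-3x-4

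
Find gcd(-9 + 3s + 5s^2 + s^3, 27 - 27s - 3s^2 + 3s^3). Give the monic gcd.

Apply the Euclidean algorithm:
  s^3 + 5s^2 + 3s - 9 = (1/3)(3s^3 - 3s^2 - 27s + 27) + (6s^2 + 12s - 18)
  3s^3 - 3s^2 - 27s + 27 = ((1/2)s - 3/2)(6s^2 + 12s - 18) + (0)
Last nonzero remainder: 6s^2 + 12s - 18. Dividing through by 6 gives the monic gcd s^2 + 2s - 3.

-3 + 2s + s^2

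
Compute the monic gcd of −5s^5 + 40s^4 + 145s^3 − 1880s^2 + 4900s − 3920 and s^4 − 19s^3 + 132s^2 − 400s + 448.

s^2 − 11s + 28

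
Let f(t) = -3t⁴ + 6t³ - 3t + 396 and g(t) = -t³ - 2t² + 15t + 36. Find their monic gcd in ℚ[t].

Euclidean algorithm in ℚ[t]:
  -3t⁴ + 6t³ - 3t + 396 = (3t - 12)(-t³ - 2t² + 15t + 36) + (-69t² + 69t + 828)
  -t³ - 2t² + 15t + 36 = ((1/69)t + 1/23)(-69t² + 69t + 828) + (0)
Last nonzero remainder: -69t² + 69t + 828. Dividing through by -69 gives the monic gcd t² - t - 12.

t² - t - 12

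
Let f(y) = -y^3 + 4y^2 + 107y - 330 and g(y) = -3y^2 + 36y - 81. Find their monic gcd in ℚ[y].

y - 3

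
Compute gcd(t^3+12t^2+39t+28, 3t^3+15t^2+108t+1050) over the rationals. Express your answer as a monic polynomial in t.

Repeated division with remainder:
  t^3+12t^2+39t+28 = (1/3)(3t^3+15t^2+108t+1050) + (7t^2+3t-322)
  3t^3+15t^2+108t+1050 = ((3/7)t+96/49)(7t^2+3t-322) + ((11766/49)t+11766/7)
  7t^2+3t-322 = ((343/11766)t-1127/5883)((11766/49)t+11766/7) + (0)
Last nonzero remainder: (11766/49)t+11766/7. Dividing through by 11766/49 gives the monic gcd t+7.

t+7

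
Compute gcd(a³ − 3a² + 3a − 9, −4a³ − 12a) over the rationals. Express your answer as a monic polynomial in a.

a² + 3

Apply the Euclidean algorithm:
  a³ − 3a² + 3a − 9 = (−1/4)(−4a³ − 12a) + (−3a² − 9)
  −4a³ − 12a = ((4/3)a)(−3a² − 9) + (0)
Last nonzero remainder: −3a² − 9. Dividing through by −3 gives the monic gcd a² + 3.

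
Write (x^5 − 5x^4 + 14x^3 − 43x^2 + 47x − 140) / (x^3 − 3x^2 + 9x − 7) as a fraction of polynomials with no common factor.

Apply the Euclidean algorithm:
  x^5 − 5x^4 + 14x^3 − 43x^2 + 47x − 140 = (x^2 − 2x − 1)(x^3 − 3x^2 + 9x − 7) + (−21x^2 + 42x − 147)
  x^3 − 3x^2 + 9x − 7 = (−(1/21)x + 1/21)(−21x^2 + 42x − 147) + (0)
Last nonzero remainder: −21x^2 + 42x − 147. Dividing through by −21 gives the monic gcd x^2 − 2x + 7.
Cancel x^2 − 2x + 7 from numerator and denominator to get the reduced form.

(x^3 − 3x^2 + x − 20)/(x − 1)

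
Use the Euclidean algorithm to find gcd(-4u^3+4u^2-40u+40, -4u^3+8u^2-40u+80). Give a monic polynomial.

By polynomial division,
  -4u^3+4u^2-40u+40 = (-4u^3+8u^2-40u+80) + (-4u^2-40)
  -4u^3+8u^2-40u+80 = (u-2)(-4u^2-40) + (0)
Last nonzero remainder: -4u^2-40. Dividing through by -4 gives the monic gcd u^2+10.

u^2+10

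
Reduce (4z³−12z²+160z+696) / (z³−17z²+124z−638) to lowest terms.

Repeated division with remainder:
  4z³−12z²+160z+696 = (4)(z³−17z²+124z−638) + (56z²−336z+3248)
  z³−17z²+124z−638 = ((1/56)z−11/56)(56z²−336z+3248) + (0)
Last nonzero remainder: 56z²−336z+3248. Dividing through by 56 gives the monic gcd z²−6z+58.
Cancel z²−6z+58 from numerator and denominator to get the reduced form.

(4z+12)/(z−11)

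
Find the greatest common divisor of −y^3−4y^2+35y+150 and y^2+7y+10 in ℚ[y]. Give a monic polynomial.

y+5

Euclidean algorithm in ℚ[y]:
  −y^3−4y^2+35y+150 = (−y+3)(y^2+7y+10) + (24y+120)
  y^2+7y+10 = ((1/24)y+1/12)(24y+120) + (0)
Last nonzero remainder: 24y+120. Dividing through by 24 gives the monic gcd y+5.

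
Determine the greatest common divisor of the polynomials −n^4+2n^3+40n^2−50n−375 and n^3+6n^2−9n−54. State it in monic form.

Euclidean algorithm in ℚ[n]:
  −n^4+2n^3+40n^2−50n−375 = (−n+8)(n^3+6n^2−9n−54) + (−17n^2−32n+57)
  n^3+6n^2−9n−54 = (−(1/17)n−70/289)(−17n^2−32n+57) + (−(3872/289)n−11616/289)
  −17n^2−32n+57 = ((4913/3872)n−5491/3872)(−(3872/289)n−11616/289) + (0)
Last nonzero remainder: −(3872/289)n−11616/289. Dividing through by −3872/289 gives the monic gcd n+3.

n+3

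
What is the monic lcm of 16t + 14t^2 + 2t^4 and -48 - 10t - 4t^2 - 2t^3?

24t + 29t^2 + 7t^3 + 3t^4 + t^5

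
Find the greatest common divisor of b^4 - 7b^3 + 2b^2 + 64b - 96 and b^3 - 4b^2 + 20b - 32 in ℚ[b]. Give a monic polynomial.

b - 2

Repeated division with remainder:
  b^4 - 7b^3 + 2b^2 + 64b - 96 = (b - 3)(b^3 - 4b^2 + 20b - 32) + (-30b^2 + 156b - 192)
  b^3 - 4b^2 + 20b - 32 = (-(1/30)b - 1/25)(-30b^2 + 156b - 192) + ((496/25)b - 992/25)
  -30b^2 + 156b - 192 = (-(375/248)b + 150/31)((496/25)b - 992/25) + (0)
Last nonzero remainder: (496/25)b - 992/25. Dividing through by 496/25 gives the monic gcd b - 2.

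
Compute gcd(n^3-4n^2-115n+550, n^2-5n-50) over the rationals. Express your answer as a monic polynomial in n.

Euclidean algorithm in ℚ[n]:
  n^3-4n^2-115n+550 = (n+1)(n^2-5n-50) + (-60n+600)
  n^2-5n-50 = (-(1/60)n-1/12)(-60n+600) + (0)
Last nonzero remainder: -60n+600. Dividing through by -60 gives the monic gcd n-10.

n-10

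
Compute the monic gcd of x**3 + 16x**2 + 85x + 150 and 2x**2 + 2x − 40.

Euclidean algorithm in ℚ[x]:
  x**3 + 16x**2 + 85x + 150 = ((1/2)x + 15/2)(2x**2 + 2x − 40) + (90x + 450)
  2x**2 + 2x − 40 = ((1/45)x − 4/45)(90x + 450) + (0)
Last nonzero remainder: 90x + 450. Dividing through by 90 gives the monic gcd x + 5.

x + 5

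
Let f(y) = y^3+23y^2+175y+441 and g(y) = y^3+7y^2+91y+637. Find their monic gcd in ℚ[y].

y+7

Euclidean algorithm in ℚ[y]:
  y^3+23y^2+175y+441 = (y^3+7y^2+91y+637) + (16y^2+84y-196)
  y^3+7y^2+91y+637 = ((1/16)y+7/64)(16y^2+84y-196) + ((1505/16)y+10535/16)
  16y^2+84y-196 = ((256/1505)y-64/215)((1505/16)y+10535/16) + (0)
Last nonzero remainder: (1505/16)y+10535/16. Dividing through by 1505/16 gives the monic gcd y+7.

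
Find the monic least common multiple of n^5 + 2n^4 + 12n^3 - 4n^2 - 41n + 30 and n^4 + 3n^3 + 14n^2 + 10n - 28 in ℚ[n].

n^7 + 4n^6 + 30n^5 + 48n^4 + 119n^3 - 108n^2 - 514n + 420

Euclidean algorithm in ℚ[n]:
  n^5 + 2n^4 + 12n^3 - 4n^2 - 41n + 30 = (n - 1)(n^4 + 3n^3 + 14n^2 + 10n - 28) + (n^3 - 3n + 2)
  n^4 + 3n^3 + 14n^2 + 10n - 28 = (n + 3)(n^3 - 3n + 2) + (17n^2 + 17n - 34)
  n^3 - 3n + 2 = ((1/17)n - 1/17)(17n^2 + 17n - 34) + (0)
Last nonzero remainder: 17n^2 + 17n - 34. Dividing through by 17 gives the monic gcd n^2 + n - 2.
Then lcm(f, g) = f·g / gcd(f, g); expanding and making the result monic gives the answer.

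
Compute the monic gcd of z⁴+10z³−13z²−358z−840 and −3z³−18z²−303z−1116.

z+4

By polynomial division,
  z⁴+10z³−13z²−358z−840 = (−(1/3)z−4/3)(−3z³−18z²−303z−1116) + (−138z²−1134z−2328)
  −3z³−18z²−303z−1116 = ((1/46)z−51/1058)(−138z²−1134z−2328) + (−(162432/529)z−649728/529)
  −138z²−1134z−2328 = ((12167/27072)z+51313/27072)(−(162432/529)z−649728/529) + (0)
Last nonzero remainder: −(162432/529)z−649728/529. Dividing through by −162432/529 gives the monic gcd z+4.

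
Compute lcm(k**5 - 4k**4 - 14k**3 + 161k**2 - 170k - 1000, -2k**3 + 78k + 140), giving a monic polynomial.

k**6 - 11k**5 + 14k**4 + 259k**3 - 1297k**2 + 190k + 7000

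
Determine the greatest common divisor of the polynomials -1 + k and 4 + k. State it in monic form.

1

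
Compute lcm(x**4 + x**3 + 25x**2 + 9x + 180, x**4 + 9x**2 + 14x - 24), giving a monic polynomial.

x**6 + 2x**5 + 24x**4 + 32x**3 + 139x**2 + 162x - 360

By polynomial division,
  x**4 + x**3 + 25x**2 + 9x + 180 = (x**4 + 9x**2 + 14x - 24) + (x**3 + 16x**2 - 5x + 204)
  x**4 + 9x**2 + 14x - 24 = (x - 16)(x**3 + 16x**2 - 5x + 204) + (270x**2 - 270x + 3240)
  x**3 + 16x**2 - 5x + 204 = ((1/270)x + 17/270)(270x**2 - 270x + 3240) + (0)
Last nonzero remainder: 270x**2 - 270x + 3240. Dividing through by 270 gives the monic gcd x**2 - x + 12.
Then lcm(f, g) = f·g / gcd(f, g); expanding and making the result monic gives the answer.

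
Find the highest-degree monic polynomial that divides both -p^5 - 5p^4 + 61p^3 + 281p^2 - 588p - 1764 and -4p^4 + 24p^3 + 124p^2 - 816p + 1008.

p^3 - 4p^2 - 39p + 126

Apply the Euclidean algorithm:
  -p^5 - 5p^4 + 61p^3 + 281p^2 - 588p - 1764 = ((1/4)p + 11/4)(-4p^4 + 24p^3 + 124p^2 - 816p + 1008) + (-36p^3 + 144p^2 + 1404p - 4536)
  -4p^4 + 24p^3 + 124p^2 - 816p + 1008 = ((1/9)p - 2/9)(-36p^3 + 144p^2 + 1404p - 4536) + (0)
Last nonzero remainder: -36p^3 + 144p^2 + 1404p - 4536. Dividing through by -36 gives the monic gcd p^3 - 4p^2 - 39p + 126.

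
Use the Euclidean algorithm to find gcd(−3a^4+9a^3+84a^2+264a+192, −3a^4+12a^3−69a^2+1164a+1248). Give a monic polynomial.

a^2−7a−8

Apply the Euclidean algorithm:
  −3a^4+9a^3+84a^2+264a+192 = (−3a^4+12a^3−69a^2+1164a+1248) + (−3a^3+153a^2−900a−1056)
  −3a^4+12a^3−69a^2+1164a+1248 = (a+47)(−3a^3+153a^2−900a−1056) + (−6360a^2+44520a+50880)
  −3a^3+153a^2−900a−1056 = ((1/2120)a−11/530)(−6360a^2+44520a+50880) + (0)
Last nonzero remainder: −6360a^2+44520a+50880. Dividing through by −6360 gives the monic gcd a^2−7a−8.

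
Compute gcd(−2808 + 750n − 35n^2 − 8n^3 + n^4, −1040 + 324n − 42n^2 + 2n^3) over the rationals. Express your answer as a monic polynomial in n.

52 − 11n + n^2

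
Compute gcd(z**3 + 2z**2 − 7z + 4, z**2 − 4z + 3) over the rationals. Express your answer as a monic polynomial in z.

z − 1

Euclidean algorithm in ℚ[z]:
  z**3 + 2z**2 − 7z + 4 = (z + 6)(z**2 − 4z + 3) + (14z − 14)
  z**2 − 4z + 3 = ((1/14)z − 3/14)(14z − 14) + (0)
Last nonzero remainder: 14z − 14. Dividing through by 14 gives the monic gcd z − 1.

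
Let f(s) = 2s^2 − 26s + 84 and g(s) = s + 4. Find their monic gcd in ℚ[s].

Repeated division with remainder:
  2s^2 − 26s + 84 = (2s − 34)(s + 4) + (220)
  s + 4 = ((1/220)s + 1/55)(220) + (0)
The last nonzero remainder is the constant 220, so the polynomials are coprime and gcd = 1.

1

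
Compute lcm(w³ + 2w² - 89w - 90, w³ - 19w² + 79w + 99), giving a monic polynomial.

w⁴ - 9w³ - 111w² + 889w + 990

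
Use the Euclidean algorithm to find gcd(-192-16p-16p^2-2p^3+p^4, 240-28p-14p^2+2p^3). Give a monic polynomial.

-24-2p+p^2

Apply the Euclidean algorithm:
  p^4-2p^3-16p^2-16p-192 = ((1/2)p+5/2)(2p^3-14p^2-28p+240) + (33p^2-66p-792)
  2p^3-14p^2-28p+240 = ((2/33)p-10/33)(33p^2-66p-792) + (0)
Last nonzero remainder: 33p^2-66p-792. Dividing through by 33 gives the monic gcd p^2-2p-24.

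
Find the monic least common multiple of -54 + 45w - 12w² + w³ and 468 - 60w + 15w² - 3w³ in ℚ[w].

-1404 + 1116w - 321w² + 59w³ - 11w⁴ + w⁵

By polynomial division,
  w³ - 12w² + 45w - 54 = (-1/3)(-3w³ + 15w² - 60w + 468) + (-7w² + 25w + 102)
  -3w³ + 15w² - 60w + 468 = ((3/7)w - 30/49)(-7w² + 25w + 102) + (-(4332/49)w + 25992/49)
  -7w² + 25w + 102 = ((343/4332)w + 833/4332)(-(4332/49)w + 25992/49) + (0)
Last nonzero remainder: -(4332/49)w + 25992/49. Dividing through by -4332/49 gives the monic gcd w - 6.
Then lcm(f, g) = f·g / gcd(f, g); expanding and making the result monic gives the answer.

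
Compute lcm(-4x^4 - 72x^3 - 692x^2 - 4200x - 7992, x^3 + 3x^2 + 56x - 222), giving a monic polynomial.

x^5 + 15x^4 + 119x^3 + 531x^2 - 1152x - 5994

Euclidean algorithm in ℚ[x]:
  -4x^4 - 72x^3 - 692x^2 - 4200x - 7992 = (-4x - 60)(x^3 + 3x^2 + 56x - 222) + (-288x^2 - 1728x - 21312)
  x^3 + 3x^2 + 56x - 222 = (-(1/288)x + 1/96)(-288x^2 - 1728x - 21312) + (0)
Last nonzero remainder: -288x^2 - 1728x - 21312. Dividing through by -288 gives the monic gcd x^2 + 6x + 74.
Then lcm(f, g) = f·g / gcd(f, g); expanding and making the result monic gives the answer.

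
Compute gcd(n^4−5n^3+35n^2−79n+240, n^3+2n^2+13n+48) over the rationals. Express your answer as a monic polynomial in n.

n^2−n+16

Apply the Euclidean algorithm:
  n^4−5n^3+35n^2−79n+240 = (n−7)(n^3+2n^2+13n+48) + (36n^2−36n+576)
  n^3+2n^2+13n+48 = ((1/36)n+1/12)(36n^2−36n+576) + (0)
Last nonzero remainder: 36n^2−36n+576. Dividing through by 36 gives the monic gcd n^2−n+16.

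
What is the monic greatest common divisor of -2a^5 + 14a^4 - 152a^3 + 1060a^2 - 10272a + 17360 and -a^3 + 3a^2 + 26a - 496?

Euclidean algorithm in ℚ[a]:
  -2a^5 + 14a^4 - 152a^3 + 1060a^2 - 10272a + 17360 = (2a^2 - 8a + 180)(-a^3 + 3a^2 + 26a - 496) + (1720a^2 - 18920a + 106640)
  -a^3 + 3a^2 + 26a - 496 = (-(1/1720)a - 1/215)(1720a^2 - 18920a + 106640) + (0)
Last nonzero remainder: 1720a^2 - 18920a + 106640. Dividing through by 1720 gives the monic gcd a^2 - 11a + 62.

a^2 - 11a + 62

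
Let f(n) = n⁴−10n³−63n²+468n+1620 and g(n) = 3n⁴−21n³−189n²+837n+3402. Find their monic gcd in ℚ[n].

Apply the Euclidean algorithm:
  n⁴−10n³−63n²+468n+1620 = (1/3)(3n⁴−21n³−189n²+837n+3402) + (−3n³+189n+486)
  3n⁴−21n³−189n²+837n+3402 = (−n+7)(−3n³+189n+486) + (0)
Last nonzero remainder: −3n³+189n+486. Dividing through by −3 gives the monic gcd n³−63n−162.

n³−63n−162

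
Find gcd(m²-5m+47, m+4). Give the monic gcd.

1

Repeated division with remainder:
  m²-5m+47 = (m-9)(m+4) + (83)
  m+4 = ((1/83)m+4/83)(83) + (0)
The last nonzero remainder is the constant 83, so the polynomials are coprime and gcd = 1.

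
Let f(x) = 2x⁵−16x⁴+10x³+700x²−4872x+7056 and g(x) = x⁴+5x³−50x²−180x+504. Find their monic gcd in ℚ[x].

x³−x²−44x+84

Euclidean algorithm in ℚ[x]:
  2x⁵−16x⁴+10x³+700x²−4872x+7056 = (2x−26)(x⁴+5x³−50x²−180x+504) + (240x³−240x²−10560x+20160)
  x⁴+5x³−50x²−180x+504 = ((1/240)x+1/40)(240x³−240x²−10560x+20160) + (0)
Last nonzero remainder: 240x³−240x²−10560x+20160. Dividing through by 240 gives the monic gcd x³−x²−44x+84.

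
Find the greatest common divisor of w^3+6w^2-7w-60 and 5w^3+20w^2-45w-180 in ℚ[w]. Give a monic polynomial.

Repeated division with remainder:
  w^3+6w^2-7w-60 = (1/5)(5w^3+20w^2-45w-180) + (2w^2+2w-24)
  5w^3+20w^2-45w-180 = ((5/2)w+15/2)(2w^2+2w-24) + (0)
Last nonzero remainder: 2w^2+2w-24. Dividing through by 2 gives the monic gcd w^2+w-12.

w^2+w-12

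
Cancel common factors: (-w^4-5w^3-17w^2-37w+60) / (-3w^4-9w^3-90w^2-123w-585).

Euclidean algorithm in ℚ[w]:
  -w^4-5w^3-17w^2-37w+60 = (1/3)(-3w^4-9w^3-90w^2-123w-585) + (-2w^3+13w^2+4w+255)
  -3w^4-9w^3-90w^2-123w-585 = ((3/2)w+57/4)(-2w^3+13w^2+4w+255) + (-(1125/4)w^2-(1125/2)w-16875/4)
  -2w^3+13w^2+4w+255 = ((8/1125)w-68/1125)(-(1125/4)w^2-(1125/2)w-16875/4) + (0)
Last nonzero remainder: -(1125/4)w^2-(1125/2)w-16875/4. Dividing through by -1125/4 gives the monic gcd w^2+2w+15.
Cancel w^2+2w+15 from numerator and denominator to get the reduced form.

(w^2+3w-4)/(3w^2+3w+39)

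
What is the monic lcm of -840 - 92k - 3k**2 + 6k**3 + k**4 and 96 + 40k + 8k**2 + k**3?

-3360 - 1208k - 104k**2 + 21k**3 + 10k**4 + k**5

Euclidean algorithm in ℚ[k]:
  k**4 + 6k**3 - 3k**2 - 92k - 840 = (k - 2)(k**3 + 8k**2 + 40k + 96) + (-27k**2 - 108k - 648)
  k**3 + 8k**2 + 40k + 96 = (-(1/27)k - 4/27)(-27k**2 - 108k - 648) + (0)
Last nonzero remainder: -27k**2 - 108k - 648. Dividing through by -27 gives the monic gcd k**2 + 4k + 24.
Then lcm(f, g) = f·g / gcd(f, g); expanding and making the result monic gives the answer.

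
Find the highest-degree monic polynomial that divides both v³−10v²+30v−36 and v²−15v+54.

v−6

Euclidean algorithm in ℚ[v]:
  v³−10v²+30v−36 = (v+5)(v²−15v+54) + (51v−306)
  v²−15v+54 = ((1/51)v−3/17)(51v−306) + (0)
Last nonzero remainder: 51v−306. Dividing through by 51 gives the monic gcd v−6.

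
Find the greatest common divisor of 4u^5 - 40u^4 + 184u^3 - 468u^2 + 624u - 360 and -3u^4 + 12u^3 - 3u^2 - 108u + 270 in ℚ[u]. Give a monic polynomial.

u^3 - 7u^2 + 22u - 30

Euclidean algorithm in ℚ[u]:
  4u^5 - 40u^4 + 184u^3 - 468u^2 + 624u - 360 = (-(4/3)u + 8)(-3u^4 + 12u^3 - 3u^2 - 108u + 270) + (84u^3 - 588u^2 + 1848u - 2520)
  -3u^4 + 12u^3 - 3u^2 - 108u + 270 = (-(1/28)u - 3/28)(84u^3 - 588u^2 + 1848u - 2520) + (0)
Last nonzero remainder: 84u^3 - 588u^2 + 1848u - 2520. Dividing through by 84 gives the monic gcd u^3 - 7u^2 + 22u - 30.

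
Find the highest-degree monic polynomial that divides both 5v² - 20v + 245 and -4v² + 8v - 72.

Euclidean algorithm in ℚ[v]:
  5v² - 20v + 245 = (-5/4)(-4v² + 8v - 72) + (-10v + 155)
  -4v² + 8v - 72 = ((2/5)v + 27/5)(-10v + 155) + (-909)
  -10v + 155 = ((10/909)v - 155/909)(-909) + (0)
The last nonzero remainder is the constant -909, so the polynomials are coprime and gcd = 1.

1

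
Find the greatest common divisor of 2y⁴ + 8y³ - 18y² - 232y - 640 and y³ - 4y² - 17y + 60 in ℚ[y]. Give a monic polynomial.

y² - y - 20

By polynomial division,
  2y⁴ + 8y³ - 18y² - 232y - 640 = (2y + 16)(y³ - 4y² - 17y + 60) + (80y² - 80y - 1600)
  y³ - 4y² - 17y + 60 = ((1/80)y - 3/80)(80y² - 80y - 1600) + (0)
Last nonzero remainder: 80y² - 80y - 1600. Dividing through by 80 gives the monic gcd y² - y - 20.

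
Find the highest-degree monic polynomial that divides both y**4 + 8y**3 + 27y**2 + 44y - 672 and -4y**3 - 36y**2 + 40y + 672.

y + 7

Apply the Euclidean algorithm:
  y**4 + 8y**3 + 27y**2 + 44y - 672 = (-(1/4)y + 1/4)(-4y**3 - 36y**2 + 40y + 672) + (46y**2 + 202y - 840)
  -4y**3 - 36y**2 + 40y + 672 = (-(2/23)y - 212/529)(46y**2 + 202y - 840) + ((25344/529)y + 177408/529)
  46y**2 + 202y - 840 = ((12167/12672)y - 2645/1056)((25344/529)y + 177408/529) + (0)
Last nonzero remainder: (25344/529)y + 177408/529. Dividing through by 25344/529 gives the monic gcd y + 7.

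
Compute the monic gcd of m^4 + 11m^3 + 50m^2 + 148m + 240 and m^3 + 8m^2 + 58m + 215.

m + 5

Apply the Euclidean algorithm:
  m^4 + 11m^3 + 50m^2 + 148m + 240 = (m + 3)(m^3 + 8m^2 + 58m + 215) + (-32m^2 - 241m - 405)
  m^3 + 8m^2 + 58m + 215 = (-(1/32)m - 15/1024)(-32m^2 - 241m - 405) + ((42817/1024)m + 214085/1024)
  -32m^2 - 241m - 405 = (-(32768/42817)m - 82944/42817)((42817/1024)m + 214085/1024) + (0)
Last nonzero remainder: (42817/1024)m + 214085/1024. Dividing through by 42817/1024 gives the monic gcd m + 5.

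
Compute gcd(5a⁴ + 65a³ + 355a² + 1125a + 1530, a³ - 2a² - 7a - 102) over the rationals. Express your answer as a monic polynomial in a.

Repeated division with remainder:
  5a⁴ + 65a³ + 355a² + 1125a + 1530 = (5a + 75)(a³ - 2a² - 7a - 102) + (540a² + 2160a + 9180)
  a³ - 2a² - 7a - 102 = ((1/540)a - 1/90)(540a² + 2160a + 9180) + (0)
Last nonzero remainder: 540a² + 2160a + 9180. Dividing through by 540 gives the monic gcd a² + 4a + 17.

a² + 4a + 17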